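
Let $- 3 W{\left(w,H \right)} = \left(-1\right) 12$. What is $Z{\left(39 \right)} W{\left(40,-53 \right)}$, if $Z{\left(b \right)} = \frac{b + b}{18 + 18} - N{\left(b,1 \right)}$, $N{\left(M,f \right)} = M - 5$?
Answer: $- \frac{382}{3} \approx -127.33$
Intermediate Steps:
$N{\left(M,f \right)} = -5 + M$ ($N{\left(M,f \right)} = M - 5 = -5 + M$)
$Z{\left(b \right)} = 5 - \frac{17 b}{18}$ ($Z{\left(b \right)} = \frac{b + b}{18 + 18} - \left(-5 + b\right) = \frac{2 b}{36} - \left(-5 + b\right) = \frac{b}{18} - \left(-5 + b\right) = 5 - \frac{17 b}{18}$)
$W{\left(w,H \right)} = 4$ ($W{\left(w,H \right)} = - \frac{\left(-1\right) 12}{3} = \left(- \frac{1}{3}\right) \left(-12\right) = 4$)
$Z{\left(39 \right)} W{\left(40,-53 \right)} = \left(5 - \frac{221}{6}\right) 4 = \left(- \frac{191}{6}\right) 4 = - \frac{382}{3}$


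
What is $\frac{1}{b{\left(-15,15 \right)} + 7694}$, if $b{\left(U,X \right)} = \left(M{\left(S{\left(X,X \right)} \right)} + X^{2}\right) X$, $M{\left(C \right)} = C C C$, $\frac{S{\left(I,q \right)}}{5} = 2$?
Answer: $\frac{1}{26069} \approx 3.836 \cdot 10^{-5}$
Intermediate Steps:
$S{\left(I,q \right)} = 10$ ($S{\left(I,q \right)} = 5 \cdot 2 = 10$)
$M{\left(C \right)} = C^{3}$ ($M{\left(C \right)} = C^{2} C = C^{3}$)
$b{\left(U,X \right)} = X \left(1000 + X^{2}\right)$ ($b{\left(U,X \right)} = \left(10^{3} + X^{2}\right) X = \left(1000 + X^{2}\right) X = X \left(1000 + X^{2}\right)$)
$\frac{1}{b{\left(-15,15 \right)} + 7694} = \frac{1}{15 \left(1000 + 15^{2}\right) + 7694} = \frac{1}{15 \left(1000 + 225\right) + 7694} = \frac{1}{15 \cdot 1225 + 7694} = \frac{1}{18375 + 7694} = \frac{1}{26069}$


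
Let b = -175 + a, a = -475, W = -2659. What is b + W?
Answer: -3309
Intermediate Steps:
b = -650 (b = -175 - 475 = -650)
b + W = -650 - 2659 = -3309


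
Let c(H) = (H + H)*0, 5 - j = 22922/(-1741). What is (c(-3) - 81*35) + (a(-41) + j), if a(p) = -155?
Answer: -5173963/1741 ≈ -2971.8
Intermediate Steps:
j = 31627/1741 (j = 5 - 22922/(-1741) = 5 - 22922*(-1)/1741 = 5 - 1*(-22922/1741) = 5 + 22922/1741 = 31627/1741 ≈ 18.166)
c(H) = 0 (c(H) = (2*H)*0 = 0)
(c(-3) - 81*35) + (a(-41) + j) = (0 - 81*35) + (-155 + 31627/1741) = (0 - 2835) - 238228/1741 = -2835 - 238228/1741 = -5173963/1741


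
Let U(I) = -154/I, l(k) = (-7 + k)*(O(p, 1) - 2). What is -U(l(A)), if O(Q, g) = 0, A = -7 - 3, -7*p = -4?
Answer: 77/17 ≈ 4.5294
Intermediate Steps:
p = 4/7 (p = -⅐*(-4) = 4/7 ≈ 0.57143)
A = -10
l(k) = 14 - 2*k (l(k) = (-7 + k)*(0 - 2) = (-7 + k)*(-2) = 14 - 2*k)
-U(l(A)) = -(-154)/(14 - 2*(-10)) = -(-154)/(14 + 20) = -(-154)/34 = -1*(-77/17) = 77/17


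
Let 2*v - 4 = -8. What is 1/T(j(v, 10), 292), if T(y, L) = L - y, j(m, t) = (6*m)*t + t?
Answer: 1/402 ≈ 0.0024876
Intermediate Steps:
v = -2 (v = 2 + (1/2)*(-8) = 2 - 4 = -2)
j(m, t) = t + 6*m*t (j(m, t) = 6*m*t + t = t + 6*m*t)
1/T(j(v, 10), 292) = 1/(292 - 10*(1 + 6*(-2))) = 1/(292 - 10*(1 - 12)) = 1/(292 - 10*(-11)) = 1/(292 - 1*(-110)) = 1/(292 + 110) = 1/402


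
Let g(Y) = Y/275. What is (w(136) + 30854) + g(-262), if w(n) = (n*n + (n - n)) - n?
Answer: 13533588/275 ≈ 49213.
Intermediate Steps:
w(n) = n² - n (w(n) = (n² + 0) - n = n² - n)
g(Y) = Y/275 (g(Y) = Y*(1/275) = Y/275)
(w(136) + 30854) + g(-262) = (136*(-1 + 136) + 30854) + (1/275)*(-262) = (136*135 + 30854) - 262/275 = (18360 + 30854) - 262/275 = 49214 - 262/275 = 13533588/275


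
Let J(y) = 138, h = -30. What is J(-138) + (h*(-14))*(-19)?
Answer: -7842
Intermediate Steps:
J(-138) + (h*(-14))*(-19) = 138 - 30*(-14)*(-19) = 138 + 420*(-19) = 138 - 7980 = -7842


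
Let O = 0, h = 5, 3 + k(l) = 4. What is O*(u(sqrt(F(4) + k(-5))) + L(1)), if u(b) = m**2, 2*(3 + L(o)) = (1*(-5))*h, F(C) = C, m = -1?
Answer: 0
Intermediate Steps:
k(l) = 1 (k(l) = -3 + 4 = 1)
L(o) = -31/2 (L(o) = -3 + ((1*(-5))*5)/2 = -3 + (-5*5)/2 = -3 + (1/2)*(-25) = -3 - 25/2 = -31/2)
u(b) = 1 (u(b) = (-1)**2 = 1)
O*(u(sqrt(F(4) + k(-5))) + L(1)) = 0*(1 - 31/2) = 0*(-29/2) = 0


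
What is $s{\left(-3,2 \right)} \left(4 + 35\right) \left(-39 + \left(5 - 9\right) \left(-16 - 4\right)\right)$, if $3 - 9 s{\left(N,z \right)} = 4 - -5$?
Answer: $-1066$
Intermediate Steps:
$s{\left(N,z \right)} = - \frac{2}{3}$ ($s{\left(N,z \right)} = \frac{1}{3} - \frac{4 - -5}{9} = \frac{1}{3} - \frac{4 + 5}{9} = \frac{1}{3} - 1 = - \frac{2}{3}$)
$s{\left(-3,2 \right)} \left(4 + 35\right) \left(-39 + \left(5 - 9\right) \left(-16 - 4\right)\right) = - \frac{2 \left(4 + 35\right) \left(-39 + \left(5 - 9\right) \left(-16 - 4\right)\right)}{3} = - \frac{2 \cdot 39 \left(-39 - -80\right)}{3} = - \frac{2 \cdot 39 \left(-39 + 80\right)}{3} = - \frac{2 \cdot 39 \cdot 41}{3} = \left(- \frac{2}{3}\right) 1599 = -1066$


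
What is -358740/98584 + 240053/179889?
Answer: -10216998727/4433544294 ≈ -2.3045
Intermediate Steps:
-358740/98584 + 240053/179889 = -358740*1/98584 + 240053*(1/179889) = -89685/24646 + 240053/179889 = -10216998727/4433544294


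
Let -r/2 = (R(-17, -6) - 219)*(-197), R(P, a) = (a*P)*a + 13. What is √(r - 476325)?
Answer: I*√798617 ≈ 893.65*I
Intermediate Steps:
R(P, a) = 13 + P*a² (R(P, a) = (P*a)*a + 13 = P*a² + 13 = 13 + P*a²)
r = -322292 (r = -2*((13 - 17*(-6)²) - 219)*(-197) = -2*((13 - 17*36) - 219)*(-197) = -2*((13 - 612) - 219)*(-197) = -2*(-599 - 219)*(-197) = -(-1636)*(-197) = -2*161146 = -322292)
√(r - 476325) = √(-322292 - 476325) = √(-798617) = I*√798617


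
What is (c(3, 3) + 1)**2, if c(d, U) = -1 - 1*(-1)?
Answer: 1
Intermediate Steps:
c(d, U) = 0 (c(d, U) = -1 + 1 = 0)
(c(3, 3) + 1)**2 = (0 + 1)**2 = 1**2 = 1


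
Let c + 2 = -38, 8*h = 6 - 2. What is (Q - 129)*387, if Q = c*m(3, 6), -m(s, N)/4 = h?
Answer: -18963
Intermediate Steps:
h = 1/2 (h = (6 - 2)/8 = (1/8)*4 = 1/2 ≈ 0.50000)
m(s, N) = -2 (m(s, N) = -4*1/2 = -2)
c = -40 (c = -2 - 38 = -40)
Q = 80 (Q = -40*(-2) = 80)
(Q - 129)*387 = (80 - 129)*387 = -49*387 = -18963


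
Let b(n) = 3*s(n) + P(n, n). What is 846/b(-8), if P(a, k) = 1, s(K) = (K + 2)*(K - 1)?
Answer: 846/163 ≈ 5.1902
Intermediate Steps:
s(K) = (-1 + K)*(2 + K) (s(K) = (2 + K)*(-1 + K) = (-1 + K)*(2 + K))
b(n) = -5 + 3*n + 3*n**2 (b(n) = 3*(-2 + n + n**2) + 1 = (-6 + 3*n + 3*n**2) + 1 = -5 + 3*n + 3*n**2)
846/b(-8) = 846/(-5 + 3*(-8) + 3*(-8)**2) = 846/(-5 - 24 + 3*64) = 846/(-5 - 24 + 192) = 846/163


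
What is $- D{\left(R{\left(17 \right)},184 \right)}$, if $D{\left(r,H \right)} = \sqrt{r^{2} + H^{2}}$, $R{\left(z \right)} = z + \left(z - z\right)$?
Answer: $- \sqrt{34145} \approx -184.78$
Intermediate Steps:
$R{\left(z \right)} = z$ ($R{\left(z \right)} = z + 0 = z$)
$D{\left(r,H \right)} = \sqrt{H^{2} + r^{2}}$
$- D{\left(R{\left(17 \right)},184 \right)} = - \sqrt{184^{2} + 17^{2}} = - \sqrt{33856 + 289} = - \sqrt{34145}$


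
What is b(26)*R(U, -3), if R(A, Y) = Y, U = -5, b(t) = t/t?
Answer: -3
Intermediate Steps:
b(t) = 1
b(26)*R(U, -3) = 1*(-3) = -3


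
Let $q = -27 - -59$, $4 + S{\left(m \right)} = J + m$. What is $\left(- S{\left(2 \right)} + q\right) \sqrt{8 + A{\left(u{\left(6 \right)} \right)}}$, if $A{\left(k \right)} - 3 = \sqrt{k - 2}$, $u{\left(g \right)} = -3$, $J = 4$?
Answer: $30 \sqrt{11 + i \sqrt{5}} \approx 100.01 + 10.062 i$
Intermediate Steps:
$S{\left(m \right)} = m$ ($S{\left(m \right)} = -4 + \left(4 + m\right) = m$)
$A{\left(k \right)} = 3 + \sqrt{-2 + k}$ ($A{\left(k \right)} = 3 + \sqrt{k - 2} = 3 + \sqrt{-2 + k}$)
$q = 32$ ($q = -27 + 59 = 32$)
$\left(- S{\left(2 \right)} + q\right) \sqrt{8 + A{\left(u{\left(6 \right)} \right)}} = \left(\left(-1\right) 2 + 32\right) \sqrt{8 + \left(3 + \sqrt{-2 - 3}\right)} = \left(-2 + 32\right) \sqrt{8 + \left(3 + \sqrt{-5}\right)} = 30 \sqrt{8 + \left(3 + i \sqrt{5}\right)} = 30 \sqrt{11 + i \sqrt{5}}$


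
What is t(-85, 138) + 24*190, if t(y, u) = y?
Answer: 4475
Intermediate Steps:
t(-85, 138) + 24*190 = -85 + 24*190 = -85 + 4560 = 4475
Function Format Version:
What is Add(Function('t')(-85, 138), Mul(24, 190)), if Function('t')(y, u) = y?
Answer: 4475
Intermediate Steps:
Add(Function('t')(-85, 138), Mul(24, 190)) = Add(-85, Mul(24, 190)) = Add(-85, 4560) = 4475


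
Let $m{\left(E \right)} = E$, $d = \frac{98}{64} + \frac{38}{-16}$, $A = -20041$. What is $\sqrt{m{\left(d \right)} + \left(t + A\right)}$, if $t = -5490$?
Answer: $\frac{i \sqrt{1634038}}{8} \approx 159.79 i$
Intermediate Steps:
$d = - \frac{27}{32}$ ($d = 98 \cdot \frac{1}{64} + 38 \left(- \frac{1}{16}\right) = \frac{49}{32} - \frac{19}{8} = - \frac{27}{32} \approx -0.84375$)
$\sqrt{m{\left(d \right)} + \left(t + A\right)} = \sqrt{- \frac{27}{32} - 25531} = \sqrt{- \frac{817019}{32}} = \frac{i \sqrt{1634038}}{8}$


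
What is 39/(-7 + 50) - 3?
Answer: -90/43 ≈ -2.0930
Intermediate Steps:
39/(-7 + 50) - 3 = 39/43 - 3 = -90/43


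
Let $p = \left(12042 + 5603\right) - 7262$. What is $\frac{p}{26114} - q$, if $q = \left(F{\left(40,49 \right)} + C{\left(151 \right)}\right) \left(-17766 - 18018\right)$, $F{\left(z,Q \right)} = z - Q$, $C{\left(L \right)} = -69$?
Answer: $- \frac{72888132945}{26114} \approx -2.7912 \cdot 10^{6}$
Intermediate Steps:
$p = 10383$ ($p = 17645 - 7262 = 10383$)
$q = 2791152$ ($q = \left(\left(40 - 49\right) - 69\right) \left(-17766 - 18018\right) = \left(\left(40 - 49\right) - 69\right) \left(-35784\right) = \left(-9 - 69\right) \left(-35784\right) = \left(-78\right) \left(-35784\right) = 2791152$)
$\frac{p}{26114} - q = \frac{10383}{26114} - 2791152 = - \frac{72888132945}{26114}$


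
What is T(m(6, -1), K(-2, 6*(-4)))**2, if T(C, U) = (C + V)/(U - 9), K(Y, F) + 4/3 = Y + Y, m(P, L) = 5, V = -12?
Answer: 441/1849 ≈ 0.23851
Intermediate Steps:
K(Y, F) = -4/3 + 2*Y (K(Y, F) = -4/3 + (Y + Y) = -4/3 + 2*Y)
T(C, U) = (-12 + C)/(-9 + U) (T(C, U) = (C - 12)/(U - 9) = (-12 + C)/(-9 + U))
T(m(6, -1), K(-2, 6*(-4)))**2 = ((-12 + 5)/(-9 + (-4/3 + 2*(-2))))**2 = (-7/(-9 + (-4/3 - 4)))**2 = (-7/(-9 - 16/3))**2 = (-7/(-43/3))**2 = (-3/43*(-7))**2 = (21/43)**2 = 441/1849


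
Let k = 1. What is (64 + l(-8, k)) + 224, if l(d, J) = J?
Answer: 289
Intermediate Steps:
(64 + l(-8, k)) + 224 = (64 + 1) + 224 = 65 + 224 = 289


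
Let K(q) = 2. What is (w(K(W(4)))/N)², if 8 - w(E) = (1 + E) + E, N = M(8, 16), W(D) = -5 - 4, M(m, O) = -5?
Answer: 9/25 ≈ 0.36000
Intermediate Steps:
W(D) = -9
N = -5
w(E) = 7 - 2*E (w(E) = 8 - ((1 + E) + E) = 8 - (1 + 2*E) = 8 + (-1 - 2*E) = 7 - 2*E)
(w(K(W(4)))/N)² = ((7 - 2*2)/(-5))² = ((7 - 4)*(-⅕))² = (3*(-⅕))² = (-⅗)² = 9/25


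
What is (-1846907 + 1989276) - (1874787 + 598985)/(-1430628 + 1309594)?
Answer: 8616981659/60517 ≈ 1.4239e+5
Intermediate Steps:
(-1846907 + 1989276) - (1874787 + 598985)/(-1430628 + 1309594) = 142369 - 2473772/(-121034) = 142369 - 2473772*(-1)/121034 = 142369 - 1*(-1236886/60517) = 142369 + 1236886/60517 = 8616981659/60517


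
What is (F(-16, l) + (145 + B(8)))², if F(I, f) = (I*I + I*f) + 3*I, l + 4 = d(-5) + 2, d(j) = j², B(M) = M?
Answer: 49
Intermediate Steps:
l = 23 (l = -4 + ((-5)² + 2) = -4 + (25 + 2) = -4 + 27 = 23)
F(I, f) = I² + 3*I + I*f (F(I, f) = (I² + I*f) + 3*I = I² + 3*I + I*f)
(F(-16, l) + (145 + B(8)))² = (-16*(3 - 16 + 23) + (145 + 8))² = (-16*10 + 153)² = (-160 + 153)² = (-7)² = 49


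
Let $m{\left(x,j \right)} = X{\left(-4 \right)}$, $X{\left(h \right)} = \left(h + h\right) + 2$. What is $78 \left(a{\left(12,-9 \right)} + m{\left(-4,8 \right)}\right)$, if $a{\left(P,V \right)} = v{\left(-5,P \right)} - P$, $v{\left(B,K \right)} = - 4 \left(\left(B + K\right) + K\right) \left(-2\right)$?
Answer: $10452$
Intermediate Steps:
$v{\left(B,K \right)} = 8 B + 16 K$ ($v{\left(B,K \right)} = - 4 \left(B + 2 K\right) \left(-2\right) = \left(- 8 K - 4 B\right) \left(-2\right) = 8 B + 16 K$)
$X{\left(h \right)} = 2 + 2 h$ ($X{\left(h \right)} = 2 h + 2 = 2 + 2 h$)
$m{\left(x,j \right)} = -6$ ($m{\left(x,j \right)} = 2 + 2 \left(-4\right) = 2 - 8 = -6$)
$a{\left(P,V \right)} = -40 + 15 P$ ($a{\left(P,V \right)} = \left(8 \left(-5\right) + 16 P\right) - P = \left(-40 + 16 P\right) - P = -40 + 15 P$)
$78 \left(a{\left(12,-9 \right)} + m{\left(-4,8 \right)}\right) = 78 \left(\left(-40 + 15 \cdot 12\right) - 6\right) = 78 \left(\left(-40 + 180\right) - 6\right) = 78 \left(140 - 6\right) = 78 \cdot 134 = 10452$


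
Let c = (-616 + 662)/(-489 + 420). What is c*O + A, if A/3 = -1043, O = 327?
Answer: -3347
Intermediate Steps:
A = -3129 (A = 3*(-1043) = -3129)
c = -2/3 (c = 46/(-69) = 46*(-1/69) = -2/3 ≈ -0.66667)
c*O + A = -2/3*327 - 3129 = -218 - 3129 = -3347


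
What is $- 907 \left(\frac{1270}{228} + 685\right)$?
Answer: $- \frac{71403575}{114} \approx -6.2635 \cdot 10^{5}$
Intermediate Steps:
$- 907 \left(\frac{1270}{228} + 685\right) = - 907 \left(1270 \cdot \frac{1}{228} + 685\right) = - 907 \left(\frac{635}{114} + 685\right) = \left(-907\right) \frac{78725}{114} = - \frac{71403575}{114}$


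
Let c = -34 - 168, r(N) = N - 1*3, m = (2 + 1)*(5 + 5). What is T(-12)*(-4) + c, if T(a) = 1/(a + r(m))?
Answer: -3034/15 ≈ -202.27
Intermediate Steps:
m = 30 (m = 3*10 = 30)
r(N) = -3 + N (r(N) = N - 3 = -3 + N)
c = -202
T(a) = 1/(27 + a) (T(a) = 1/(a + (-3 + 30)) = 1/(a + 27) = 1/(27 + a))
T(-12)*(-4) + c = -4/(27 - 12) - 202 = -4/15 - 202 = -3034/15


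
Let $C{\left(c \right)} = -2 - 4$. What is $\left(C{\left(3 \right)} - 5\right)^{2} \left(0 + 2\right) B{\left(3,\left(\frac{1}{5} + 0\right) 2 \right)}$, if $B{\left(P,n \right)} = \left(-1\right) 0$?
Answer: $0$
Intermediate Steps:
$B{\left(P,n \right)} = 0$
$C{\left(c \right)} = -6$
$\left(C{\left(3 \right)} - 5\right)^{2} \left(0 + 2\right) B{\left(3,\left(\frac{1}{5} + 0\right) 2 \right)} = \left(-6 - 5\right)^{2} \left(0 + 2\right) 0 = \left(-11\right)^{2} \cdot 2 \cdot 0 = 121 \cdot 0 = 0$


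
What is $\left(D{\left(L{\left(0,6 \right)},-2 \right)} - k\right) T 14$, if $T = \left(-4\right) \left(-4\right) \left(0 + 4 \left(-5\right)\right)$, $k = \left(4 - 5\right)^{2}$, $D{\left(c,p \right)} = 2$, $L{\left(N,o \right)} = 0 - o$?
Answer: $-4480$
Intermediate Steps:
$L{\left(N,o \right)} = - o$
$k = 1$ ($k = \left(-1\right)^{2} = 1$)
$T = -320$ ($T = 16 \left(0 - 20\right) = 16 \left(-20\right) = -320$)
$\left(D{\left(L{\left(0,6 \right)},-2 \right)} - k\right) T 14 = \left(2 - 1\right) \left(-320\right) 14 = 1 \left(-320\right) 14 = \left(-320\right) 14 = -4480$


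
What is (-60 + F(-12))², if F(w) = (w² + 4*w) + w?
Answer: 576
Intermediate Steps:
F(w) = w² + 5*w
(-60 + F(-12))² = (-60 - 12*(5 - 12))² = (-60 - 12*(-7))² = (-60 + 84)² = 24² = 576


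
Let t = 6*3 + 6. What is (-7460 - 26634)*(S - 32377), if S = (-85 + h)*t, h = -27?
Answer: 1195506110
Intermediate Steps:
t = 24 (t = 18 + 6 = 24)
S = -2688 (S = (-85 - 27)*24 = -112*24 = -2688)
(-7460 - 26634)*(S - 32377) = (-7460 - 26634)*(-2688 - 32377) = -34094*(-35065) = 1195506110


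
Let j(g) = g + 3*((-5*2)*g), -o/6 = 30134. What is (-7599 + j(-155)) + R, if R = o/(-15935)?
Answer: -49281436/15935 ≈ -3092.7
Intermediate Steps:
o = -180804 (o = -6*30134 = -180804)
R = 180804/15935 (R = -180804/(-15935) = -180804*(-1/15935) = 180804/15935 ≈ 11.346)
j(g) = -29*g (j(g) = g + 3*(-10*g) = g - 30*g = -29*g)
(-7599 + j(-155)) + R = (-7599 - 29*(-155)) + 180804/15935 = (-7599 + 4495) + 180804/15935 = -3104 + 180804/15935 = -49281436/15935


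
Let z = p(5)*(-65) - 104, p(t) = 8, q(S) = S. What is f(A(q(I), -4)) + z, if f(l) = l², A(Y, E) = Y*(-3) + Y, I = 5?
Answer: -524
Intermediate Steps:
A(Y, E) = -2*Y (A(Y, E) = -3*Y + Y = -2*Y)
z = -624 (z = 8*(-65) - 104 = -520 - 104 = -624)
f(A(q(I), -4)) + z = (-2*5)² - 624 = (-10)² - 624 = 100 - 624 = -524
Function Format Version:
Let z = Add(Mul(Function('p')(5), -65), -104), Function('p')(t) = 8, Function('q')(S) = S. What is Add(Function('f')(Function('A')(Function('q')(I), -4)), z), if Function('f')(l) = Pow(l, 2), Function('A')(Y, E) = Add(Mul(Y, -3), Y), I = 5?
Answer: -524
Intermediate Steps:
Function('A')(Y, E) = Mul(-2, Y) (Function('A')(Y, E) = Add(Mul(-3, Y), Y) = Mul(-2, Y))
z = -624 (z = Add(Mul(8, -65), -104) = Add(-520, -104) = -624)
Add(Function('f')(Function('A')(Function('q')(I), -4)), z) = Add(Pow(Mul(-2, 5), 2), -624) = Add(Pow(-10, 2), -624) = Add(100, -624) = -524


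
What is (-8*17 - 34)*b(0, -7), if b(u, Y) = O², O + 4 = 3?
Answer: -170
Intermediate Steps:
O = -1 (O = -4 + 3 = -1)
b(u, Y) = 1 (b(u, Y) = (-1)² = 1)
(-8*17 - 34)*b(0, -7) = (-8*17 - 34)*1 = (-136 - 34)*1 = -170*1 = -170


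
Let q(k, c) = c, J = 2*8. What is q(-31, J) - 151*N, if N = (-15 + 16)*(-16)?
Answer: 2432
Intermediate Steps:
J = 16
N = -16 (N = 1*(-16) = -16)
q(-31, J) - 151*N = 16 - 151*(-16) = 16 + 2416 = 2432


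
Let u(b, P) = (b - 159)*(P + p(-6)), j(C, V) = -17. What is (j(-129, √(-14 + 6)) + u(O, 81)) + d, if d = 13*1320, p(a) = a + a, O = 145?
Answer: 16177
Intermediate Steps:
p(a) = 2*a
d = 17160
u(b, P) = (-159 + b)*(-12 + P) (u(b, P) = (b - 159)*(P + 2*(-6)) = (-159 + b)*(P - 12) = (-159 + b)*(-12 + P))
(j(-129, √(-14 + 6)) + u(O, 81)) + d = (-17 + (1908 - 159*81 - 12*145 + 81*145)) + 17160 = (-17 + (1908 - 12879 - 1740 + 11745)) + 17160 = (-17 - 966) + 17160 = -983 + 17160 = 16177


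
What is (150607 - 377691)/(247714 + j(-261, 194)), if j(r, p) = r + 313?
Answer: -113542/123883 ≈ -0.91653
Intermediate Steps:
j(r, p) = 313 + r
(150607 - 377691)/(247714 + j(-261, 194)) = (150607 - 377691)/(247714 + (313 - 261)) = -227084/(247714 + 52) = -227084/247766 = -227084*1/247766 = -113542/123883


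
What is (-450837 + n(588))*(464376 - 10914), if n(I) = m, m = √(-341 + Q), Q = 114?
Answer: -204437447694 + 453462*I*√227 ≈ -2.0444e+11 + 6.8321e+6*I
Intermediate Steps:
m = I*√227 (m = √(-341 + 114) = √(-227) = I*√227 ≈ 15.067*I)
n(I) = I*√227
(-450837 + n(588))*(464376 - 10914) = (-450837 + I*√227)*(464376 - 10914) = (-450837 + I*√227)*453462 = -204437447694 + 453462*I*√227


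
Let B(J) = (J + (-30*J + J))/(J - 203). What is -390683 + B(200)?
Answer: -1166449/3 ≈ -3.8882e+5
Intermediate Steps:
B(J) = -28*J/(-203 + J) (B(J) = (J - 29*J)/(-203 + J) = (-28*J)/(-203 + J) = -28*J/(-203 + J))
-390683 + B(200) = -390683 - 28*200/(-203 + 200) = -390683 - 28*200/(-3) = -390683 - 28*200*(-⅓) = -390683 + 5600/3 = -1166449/3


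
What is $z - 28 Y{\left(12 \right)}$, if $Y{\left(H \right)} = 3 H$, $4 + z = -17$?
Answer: $-1029$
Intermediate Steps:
$z = -21$ ($z = -4 - 17 = -21$)
$z - 28 Y{\left(12 \right)} = -21 - 28 \cdot 3 \cdot 12 = -21 - 1008 = -1029$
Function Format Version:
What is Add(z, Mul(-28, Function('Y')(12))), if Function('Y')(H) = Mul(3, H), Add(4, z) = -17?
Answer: -1029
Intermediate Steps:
z = -21 (z = Add(-4, -17) = -21)
Add(z, Mul(-28, Function('Y')(12))) = Add(-21, Mul(-28, Mul(3, 12))) = Add(-21, Mul(-28, 36)) = Add(-21, -1008) = -1029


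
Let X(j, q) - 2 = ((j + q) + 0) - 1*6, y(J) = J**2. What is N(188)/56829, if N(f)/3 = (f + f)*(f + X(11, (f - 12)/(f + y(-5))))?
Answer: 15683336/4034859 ≈ 3.8870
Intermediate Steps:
X(j, q) = -4 + j + q (X(j, q) = 2 + (((j + q) + 0) - 1*6) = 2 + ((j + q) - 6) = 2 + (-6 + j + q) = -4 + j + q)
N(f) = 6*f*(7 + f + (-12 + f)/(25 + f)) (N(f) = 3*((f + f)*(f + (-4 + 11 + (f - 12)/(f + (-5)**2)))) = 3*((2*f)*(f + (-4 + 11 + (-12 + f)/(f + 25)))) = 3*((2*f)*(f + (-4 + 11 + (-12 + f)/(25 + f)))) = 3*((2*f)*(f + (7 + (-12 + f)/(25 + f)))) = 3*((2*f)*(7 + f + (-12 + f)/(25 + f))) = 3*(2*f*(7 + f + (-12 + f)/(25 + f))) = 6*f*(7 + f + (-12 + f)/(25 + f)))
N(188)/56829 = (6*188*(163 + 188**2 + 33*188)/(25 + 188))/56829 = (6*188*(163 + 35344 + 6204)/213)*(1/56829) = (6*188*(1/213)*41711)*(1/56829) = (15683336/71)*(1/56829) = 15683336/4034859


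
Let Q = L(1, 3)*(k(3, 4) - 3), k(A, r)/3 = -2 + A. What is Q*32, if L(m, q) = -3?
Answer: 0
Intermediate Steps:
k(A, r) = -6 + 3*A (k(A, r) = 3*(-2 + A) = -6 + 3*A)
Q = 0 (Q = -3*((-6 + 3*3) - 3) = -3*((-6 + 9) - 3) = -3*(3 - 3) = -3*0 = 0)
Q*32 = 0*32 = 0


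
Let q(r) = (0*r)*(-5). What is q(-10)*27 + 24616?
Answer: 24616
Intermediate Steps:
q(r) = 0 (q(r) = 0*(-5) = 0)
q(-10)*27 + 24616 = 0*27 + 24616 = 0 + 24616 = 24616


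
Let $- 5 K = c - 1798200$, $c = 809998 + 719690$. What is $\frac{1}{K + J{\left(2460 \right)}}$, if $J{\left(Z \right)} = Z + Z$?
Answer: $\frac{5}{293112} \approx 1.7058 \cdot 10^{-5}$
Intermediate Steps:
$J{\left(Z \right)} = 2 Z$
$c = 1529688$
$K = \frac{268512}{5}$ ($K = - \frac{1529688 - 1798200}{5} = \left(- \frac{1}{5}\right) \left(-268512\right) = \frac{268512}{5} \approx 53702.0$)
$\frac{1}{K + J{\left(2460 \right)}} = \frac{1}{\frac{268512}{5} + 2 \cdot 2460} = \frac{1}{\frac{268512}{5} + 4920} = \frac{1}{\frac{293112}{5}} = \frac{5}{293112}$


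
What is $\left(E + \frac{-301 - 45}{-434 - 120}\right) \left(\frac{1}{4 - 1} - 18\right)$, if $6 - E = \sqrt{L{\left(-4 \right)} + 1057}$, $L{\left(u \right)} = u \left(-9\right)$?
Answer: $- \frac{97255}{831} + \frac{53 \sqrt{1093}}{3} \approx 467.04$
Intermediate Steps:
$L{\left(u \right)} = - 9 u$
$E = 6 - \sqrt{1093}$ ($E = 6 - \sqrt{\left(-9\right) \left(-4\right) + 1057} = 6 - \sqrt{36 + 1057} = 6 - \sqrt{1093} \approx -27.061$)
$\left(E + \frac{-301 - 45}{-434 - 120}\right) \left(\frac{1}{4 - 1} - 18\right) = \left(\left(6 - \sqrt{1093}\right) + \frac{-301 - 45}{-434 - 120}\right) \left(\frac{1}{4 - 1} - 18\right) = \left(\left(6 - \sqrt{1093}\right) - \frac{346}{-554}\right) \left(\frac{1}{3} - 18\right) = \left(\left(6 - \sqrt{1093}\right) - - \frac{173}{277}\right) \left(\frac{1}{3} - 18\right) = \left(\left(6 - \sqrt{1093}\right) + \frac{173}{277}\right) \left(- \frac{53}{3}\right) = \left(\frac{1835}{277} - \sqrt{1093}\right) \left(- \frac{53}{3}\right) = - \frac{97255}{831} + \frac{53 \sqrt{1093}}{3}$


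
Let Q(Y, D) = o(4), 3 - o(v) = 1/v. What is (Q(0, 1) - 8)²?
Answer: 441/16 ≈ 27.563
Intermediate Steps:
o(v) = 3 - 1/v
Q(Y, D) = 11/4 (Q(Y, D) = 3 - 1/4 = 3 - 1*¼ = 3 - ¼ = 11/4)
(Q(0, 1) - 8)² = (11/4 - 8)² = (-21/4)² = 441/16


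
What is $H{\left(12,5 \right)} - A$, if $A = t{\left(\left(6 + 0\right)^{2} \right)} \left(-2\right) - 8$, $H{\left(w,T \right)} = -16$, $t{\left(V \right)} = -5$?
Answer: $-18$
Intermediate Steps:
$A = 2$ ($A = \left(-5\right) \left(-2\right) - 8 = 10 - 8 = 2$)
$H{\left(12,5 \right)} - A = -16 - 2 = -18$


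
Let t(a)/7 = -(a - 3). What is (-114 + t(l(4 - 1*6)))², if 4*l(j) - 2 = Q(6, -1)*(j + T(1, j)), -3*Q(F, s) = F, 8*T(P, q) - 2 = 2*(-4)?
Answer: 720801/64 ≈ 11263.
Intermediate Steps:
T(P, q) = -¾ (T(P, q) = ¼ + (2*(-4))/8 = ¼ + (⅛)*(-8) = ¼ - 1 = -¾)
Q(F, s) = -F/3
l(j) = 7/8 - j/2 (l(j) = ½ + ((-⅓*6)*(j - ¾))/4 = ½ + (-2*(-¾ + j))/4 = ½ + (3/2 - 2*j)/4 = ½ + (3/8 - j/2) = 7/8 - j/2)
t(a) = 21 - 7*a (t(a) = 7*(-(a - 3)) = 7*(-(-3 + a)) = 7*(3 - a) = 21 - 7*a)
(-114 + t(l(4 - 1*6)))² = (-114 + (21 - 7*(7/8 - (4 - 1*6)/2)))² = (-114 + (21 - 7*(7/8 - (4 - 6)/2)))² = (-114 + (21 - 7*(7/8 - ½*(-2))))² = (-114 + (21 - 7*(7/8 + 1)))² = (-114 + (21 - 7*15/8))² = (-114 + (21 - 105/8))² = (-114 + 63/8)² = (-849/8)² = 720801/64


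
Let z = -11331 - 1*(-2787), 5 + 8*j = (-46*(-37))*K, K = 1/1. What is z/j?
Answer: -68352/1697 ≈ -40.278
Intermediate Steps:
K = 1 (K = 1*1 = 1)
j = 1697/8 (j = -5/8 + (-46*(-37)*1)/8 = -5/8 + (1702*1)/8 = -5/8 + (⅛)*1702 = -5/8 + 851/4 = 1697/8 ≈ 212.13)
z = -8544 (z = -11331 + 2787 = -8544)
z/j = -8544/1697/8 = -8544*8/1697 = -68352/1697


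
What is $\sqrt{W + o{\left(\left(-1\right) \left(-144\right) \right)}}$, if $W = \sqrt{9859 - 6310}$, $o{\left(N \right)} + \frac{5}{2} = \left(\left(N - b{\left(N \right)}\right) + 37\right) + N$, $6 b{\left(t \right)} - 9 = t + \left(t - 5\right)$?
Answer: $\frac{\sqrt{9858 + 468 \sqrt{21}}}{6} \approx 18.259$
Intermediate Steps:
$b{\left(t \right)} = \frac{2}{3} + \frac{t}{3}$ ($b{\left(t \right)} = \frac{3}{2} + \frac{t + \left(t - 5\right)}{6} = \frac{3}{2} + \frac{t + \left(-5 + t\right)}{6} = \frac{3}{2} + \frac{-5 + 2 t}{6} = \frac{3}{2} + \left(- \frac{5}{6} + \frac{t}{3}\right) = \frac{2}{3} + \frac{t}{3}$)
$o{\left(N \right)} = \frac{203}{6} + \frac{5 N}{3}$ ($o{\left(N \right)} = - \frac{5}{2} + \left(\left(\left(N - \left(\frac{2}{3} + \frac{N}{3}\right)\right) + 37\right) + N\right) = - \frac{5}{2} + \left(\left(\left(- \frac{2}{3} + \frac{2 N}{3}\right) + 37\right) + N\right) = - \frac{5}{2} + \left(\left(\frac{109}{3} + \frac{2 N}{3}\right) + N\right) = - \frac{5}{2} + \left(\frac{109}{3} + \frac{5 N}{3}\right) = \frac{203}{6} + \frac{5 N}{3}$)
$W = 13 \sqrt{21}$ ($W = \sqrt{3549} = 13 \sqrt{21} \approx 59.573$)
$\sqrt{W + o{\left(\left(-1\right) \left(-144\right) \right)}} = \sqrt{13 \sqrt{21} + \left(\frac{203}{6} + \frac{5 \left(\left(-1\right) \left(-144\right)\right)}{3}\right)} = \sqrt{13 \sqrt{21} + \left(\frac{203}{6} + \frac{5}{3} \cdot 144\right)} = \sqrt{13 \sqrt{21} + \left(\frac{203}{6} + 240\right)} = \sqrt{13 \sqrt{21} + \frac{1643}{6}} = \sqrt{\frac{1643}{6} + 13 \sqrt{21}}$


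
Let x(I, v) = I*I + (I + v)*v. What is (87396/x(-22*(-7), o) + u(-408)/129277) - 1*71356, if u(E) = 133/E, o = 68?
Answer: -36517770203972203/511784890248 ≈ -71354.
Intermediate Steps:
x(I, v) = I² + v*(I + v)
(87396/x(-22*(-7), o) + u(-408)/129277) - 1*71356 = (87396/((-22*(-7))² + 68² - 22*(-7)*68) + (133/(-408))/129277) - 1*71356 = (87396/(154² + 4624 + 154*68) + (133*(-1/408))*(1/129277)) - 71356 = (87396/(23716 + 4624 + 10472) - 133/408*1/129277) - 71356 = (87396/38812 - 133/52745016) - 71356 = (87396*(1/38812) - 133/52745016) - 71356 = (21849/9703 - 133/52745016) - 71356 = 1152424564085/511784890248 - 71356 = -36517770203972203/511784890248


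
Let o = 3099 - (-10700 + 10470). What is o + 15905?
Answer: 19234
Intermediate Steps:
o = 3329 (o = 3099 - 1*(-230) = 3099 + 230 = 3329)
o + 15905 = 3329 + 15905 = 19234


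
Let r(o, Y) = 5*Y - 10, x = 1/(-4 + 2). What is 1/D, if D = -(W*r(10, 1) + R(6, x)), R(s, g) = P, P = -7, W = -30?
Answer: -1/143 ≈ -0.0069930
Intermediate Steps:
x = -½ (x = 1/(-2) = -½ ≈ -0.50000)
R(s, g) = -7
r(o, Y) = -10 + 5*Y
D = -143 (D = -(-30*(-10 + 5*1) - 7) = -(-30*(-10 + 5) - 7) = -(-30*(-5) - 7) = -(150 - 7) = -1*143 = -143)
1/D = 1/(-143) = -1/143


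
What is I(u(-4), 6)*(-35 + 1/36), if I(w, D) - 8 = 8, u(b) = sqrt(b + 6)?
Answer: -5036/9 ≈ -559.56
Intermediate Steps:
u(b) = sqrt(6 + b)
I(w, D) = 16 (I(w, D) = 8 + 8 = 16)
I(u(-4), 6)*(-35 + 1/36) = 16*(-35 + 1/36) = 16*(-1259/36) = -5036/9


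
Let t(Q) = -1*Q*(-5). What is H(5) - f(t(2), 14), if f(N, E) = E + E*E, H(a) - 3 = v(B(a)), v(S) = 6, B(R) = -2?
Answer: -201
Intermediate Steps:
t(Q) = 5*Q (t(Q) = -Q*(-5) = -(-5)*Q = 5*Q)
H(a) = 9 (H(a) = 3 + 6 = 9)
f(N, E) = E + E²
H(5) - f(t(2), 14) = 9 - 14*(1 + 14) = 9 - 14*15 = 9 - 1*210 = 9 - 210 = -201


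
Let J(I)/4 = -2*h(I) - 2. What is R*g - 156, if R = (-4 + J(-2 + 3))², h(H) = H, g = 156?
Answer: 62244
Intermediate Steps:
J(I) = -8 - 8*I (J(I) = 4*(-2*I - 2) = 4*(-2 - 2*I) = -8 - 8*I)
R = 400 (R = (-4 + (-8 - 8*(-2 + 3)))² = (-4 + (-8 - 8*1))² = (-4 + (-8 - 8))² = (-4 - 16)² = (-20)² = 400)
R*g - 156 = 400*156 - 156 = 62400 - 156 = 62244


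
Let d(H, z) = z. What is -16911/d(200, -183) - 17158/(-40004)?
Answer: 113274593/1220122 ≈ 92.839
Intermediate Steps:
-16911/d(200, -183) - 17158/(-40004) = -16911/(-183) - 17158/(-40004) = -16911*(-1/183) - 17158*(-1/40004) = 5637/61 + 8579/20002 = 113274593/1220122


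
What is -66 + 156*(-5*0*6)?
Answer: -66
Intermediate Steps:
-66 + 156*(-5*0*6) = -66 + 156*(0*6) = -66 + 156*0 = -66 + 0 = -66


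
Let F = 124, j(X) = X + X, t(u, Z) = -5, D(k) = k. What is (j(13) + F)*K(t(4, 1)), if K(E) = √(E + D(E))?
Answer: 150*I*√10 ≈ 474.34*I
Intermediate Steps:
j(X) = 2*X
K(E) = √2*√E (K(E) = √(E + E) = √(2*E) = √2*√E)
(j(13) + F)*K(t(4, 1)) = (2*13 + 124)*(√2*√(-5)) = (26 + 124)*(√2*(I*√5)) = 150*(I*√10) = 150*I*√10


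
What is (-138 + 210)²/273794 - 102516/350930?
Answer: -6562261146/24020632105 ≈ -0.27319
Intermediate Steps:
(-138 + 210)²/273794 - 102516/350930 = 72²*(1/273794) - 102516*1/350930 = 5184*(1/273794) - 51258/175465 = 2592/136897 - 51258/175465 = -6562261146/24020632105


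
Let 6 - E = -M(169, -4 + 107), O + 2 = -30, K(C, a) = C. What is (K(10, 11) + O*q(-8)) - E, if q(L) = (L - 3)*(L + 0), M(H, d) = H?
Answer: -2981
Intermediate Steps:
q(L) = L*(-3 + L) (q(L) = (-3 + L)*L = L*(-3 + L))
O = -32 (O = -2 - 30 = -32)
E = 175 (E = 6 - (-1)*169 = 6 - 1*(-169) = 6 + 169 = 175)
(K(10, 11) + O*q(-8)) - E = (10 - (-256)*(-3 - 8)) - 1*175 = (10 - (-256)*(-11)) - 175 = (10 - 32*88) - 175 = (10 - 2816) - 175 = -2806 - 175 = -2981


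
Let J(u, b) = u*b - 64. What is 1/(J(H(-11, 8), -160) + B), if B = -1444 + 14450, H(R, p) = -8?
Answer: 1/14222 ≈ 7.0314e-5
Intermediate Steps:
J(u, b) = -64 + b*u (J(u, b) = b*u - 64 = -64 + b*u)
B = 13006
1/(J(H(-11, 8), -160) + B) = 1/((-64 - 160*(-8)) + 13006) = 1/((-64 + 1280) + 13006) = 1/(1216 + 13006) = 1/14222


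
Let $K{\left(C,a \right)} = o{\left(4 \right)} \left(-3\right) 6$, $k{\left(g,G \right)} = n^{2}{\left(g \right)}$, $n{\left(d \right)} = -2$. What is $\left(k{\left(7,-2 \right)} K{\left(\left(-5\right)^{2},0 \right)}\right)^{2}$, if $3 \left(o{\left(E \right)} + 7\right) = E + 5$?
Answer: $82944$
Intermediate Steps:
$o{\left(E \right)} = - \frac{16}{3} + \frac{E}{3}$ ($o{\left(E \right)} = -7 + \frac{E + 5}{3} = -7 + \frac{5 + E}{3} = -7 + \left(\frac{5}{3} + \frac{E}{3}\right) = - \frac{16}{3} + \frac{E}{3}$)
$k{\left(g,G \right)} = 4$ ($k{\left(g,G \right)} = \left(-2\right)^{2} = 4$)
$K{\left(C,a \right)} = 72$ ($K{\left(C,a \right)} = \left(- \frac{16}{3} + \frac{1}{3} \cdot 4\right) \left(-3\right) 6 = \left(- \frac{16}{3} + \frac{4}{3}\right) \left(-3\right) 6 = \left(-4\right) \left(-3\right) 6 = 12 \cdot 6 = 72$)
$\left(k{\left(7,-2 \right)} K{\left(\left(-5\right)^{2},0 \right)}\right)^{2} = \left(4 \cdot 72\right)^{2} = 288^{2} = 82944$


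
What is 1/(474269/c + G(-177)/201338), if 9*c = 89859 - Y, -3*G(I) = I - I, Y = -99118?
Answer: 188977/4268421 ≈ 0.044273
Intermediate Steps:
G(I) = 0 (G(I) = -(I - I)/3 = -⅓*0 = 0)
c = 188977/9 (c = (89859 - 1*(-99118))/9 = (89859 + 99118)/9 = (⅑)*188977 = 188977/9 ≈ 20997.)
1/(474269/c + G(-177)/201338) = 1/(474269/(188977/9) + 0/201338) = 1/(474269*(9/188977) + 0*(1/201338)) = 1/(4268421/188977 + 0) = 1/(4268421/188977) = 188977/4268421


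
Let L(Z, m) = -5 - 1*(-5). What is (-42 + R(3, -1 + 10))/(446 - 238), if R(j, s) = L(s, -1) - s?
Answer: -51/208 ≈ -0.24519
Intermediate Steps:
L(Z, m) = 0 (L(Z, m) = -5 + 5 = 0)
R(j, s) = -s (R(j, s) = 0 - s = -s)
(-42 + R(3, -1 + 10))/(446 - 238) = (-42 - (-1 + 10))/(446 - 238) = (-42 - 1*9)/208 = (-42 - 9)*(1/208) = -51*1/208 = -51/208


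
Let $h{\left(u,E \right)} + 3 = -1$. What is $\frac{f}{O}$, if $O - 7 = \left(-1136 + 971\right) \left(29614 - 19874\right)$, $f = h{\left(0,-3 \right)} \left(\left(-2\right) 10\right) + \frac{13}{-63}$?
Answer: $- \frac{5027}{101246859} \approx -4.9651 \cdot 10^{-5}$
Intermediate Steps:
$h{\left(u,E \right)} = -4$ ($h{\left(u,E \right)} = -3 - 1 = -4$)
$f = \frac{5027}{63}$ ($f = - 4 \left(\left(-2\right) 10\right) + \frac{13}{-63} = \left(-4\right) \left(-20\right) + 13 \left(- \frac{1}{63}\right) = 80 - \frac{13}{63} = \frac{5027}{63} \approx 79.794$)
$O = -1607093$ ($O = 7 + \left(-1136 + 971\right) \left(29614 - 19874\right) = 7 - 1607100 = -1607093$)
$\frac{f}{O} = \frac{5027}{63 \left(-1607093\right)} = \frac{5027}{63} \left(- \frac{1}{1607093}\right) = - \frac{5027}{101246859}$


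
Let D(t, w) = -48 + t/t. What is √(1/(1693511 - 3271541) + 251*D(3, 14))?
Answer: I*√29376637900155330/1578030 ≈ 108.61*I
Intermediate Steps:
D(t, w) = -47 (D(t, w) = -48 + 1 = -47)
√(1/(1693511 - 3271541) + 251*D(3, 14)) = √(1/(1693511 - 3271541) + 251*(-47)) = √(1/(-1578030) - 11797) = √(-1/1578030 - 11797) = √(-18616019911/1578030) = I*√29376637900155330/1578030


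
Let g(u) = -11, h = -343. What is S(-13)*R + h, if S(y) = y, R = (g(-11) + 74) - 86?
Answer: -44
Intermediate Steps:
R = -23 (R = (-11 + 74) - 86 = 63 - 86 = -23)
S(-13)*R + h = -13*(-23) - 343 = 299 - 343 = -44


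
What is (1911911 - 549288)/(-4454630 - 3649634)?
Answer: -1362623/8104264 ≈ -0.16814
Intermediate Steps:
(1911911 - 549288)/(-4454630 - 3649634) = 1362623/(-8104264) = 1362623*(-1/8104264) = -1362623/8104264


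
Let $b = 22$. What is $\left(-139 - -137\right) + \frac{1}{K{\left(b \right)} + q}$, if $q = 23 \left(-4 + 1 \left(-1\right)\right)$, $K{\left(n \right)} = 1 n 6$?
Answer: $- \frac{33}{17} \approx -1.9412$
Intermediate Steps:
$K{\left(n \right)} = 6 n$ ($K{\left(n \right)} = n 6 = 6 n$)
$q = -115$ ($q = 23 \left(-4 - 1\right) = 23 \left(-5\right) = -115$)
$\left(-139 - -137\right) + \frac{1}{K{\left(b \right)} + q} = \left(-139 - -137\right) + \frac{1}{6 \cdot 22 - 115} = \left(-139 + 137\right) + \frac{1}{132 - 115} = -2 + \frac{1}{17} = - \frac{33}{17}$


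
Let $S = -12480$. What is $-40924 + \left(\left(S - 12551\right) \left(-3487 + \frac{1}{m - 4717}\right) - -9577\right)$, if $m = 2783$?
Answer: $\frac{168744909531}{1934} \approx 8.7252 \cdot 10^{7}$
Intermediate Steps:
$-40924 + \left(\left(S - 12551\right) \left(-3487 + \frac{1}{m - 4717}\right) - -9577\right) = -40924 - \left(-9577 - \left(-12480 - 12551\right) \left(-3487 + \frac{1}{2783 - 4717}\right)\right) = -40924 - \left(-9577 + 25031 \left(-3487 + \frac{1}{-1934}\right)\right) = -40924 - \left(-9577 + 25031 \left(-3487 - \frac{1}{1934}\right)\right) = -40924 + \left(\left(-25031\right) \left(- \frac{6743859}{1934}\right) + 9577\right) = -40924 + \left(\frac{168805534629}{1934} + 9577\right) = -40924 + \frac{168824056547}{1934} = \frac{168744909531}{1934}$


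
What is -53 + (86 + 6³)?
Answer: 249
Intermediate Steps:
-53 + (86 + 6³) = -53 + (86 + 216) = -53 + 302 = 249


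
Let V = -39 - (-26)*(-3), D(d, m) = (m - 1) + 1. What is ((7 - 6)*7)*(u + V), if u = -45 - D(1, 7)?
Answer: -1183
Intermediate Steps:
D(d, m) = m (D(d, m) = (-1 + m) + 1 = m)
u = -52 (u = -45 - 1*7 = -45 - 7 = -52)
V = -117 (V = -39 - 1*78 = -39 - 78 = -117)
((7 - 6)*7)*(u + V) = ((7 - 6)*7)*(-52 - 117) = (1*7)*(-169) = 7*(-169) = -1183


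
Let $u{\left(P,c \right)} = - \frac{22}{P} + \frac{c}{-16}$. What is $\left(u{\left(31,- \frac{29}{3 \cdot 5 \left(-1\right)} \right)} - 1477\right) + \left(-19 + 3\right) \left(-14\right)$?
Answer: $- \frac{9328499}{7440} \approx -1253.8$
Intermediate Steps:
$u{\left(P,c \right)} = - \frac{22}{P} - \frac{c}{16}$ ($u{\left(P,c \right)} = - \frac{22}{P} + c \left(- \frac{1}{16}\right) = - \frac{22}{P} - \frac{c}{16}$)
$\left(u{\left(31,- \frac{29}{3 \cdot 5 \left(-1\right)} \right)} - 1477\right) + \left(-19 + 3\right) \left(-14\right) = \left(\left(- \frac{22}{31} - \frac{\left(-29\right) \frac{1}{3 \cdot 5 \left(-1\right)}}{16}\right) - 1477\right) + \left(-19 + 3\right) \left(-14\right) = \left(\left(\left(-22\right) \frac{1}{31} - \frac{\left(-29\right) \frac{1}{15 \left(-1\right)}}{16}\right) - 1477\right) - -224 = \left(\left(- \frac{22}{31} - \frac{\left(-29\right) \frac{1}{-15}}{16}\right) - 1477\right) + 224 = \left(\left(- \frac{22}{31} - \frac{\left(-29\right) \left(- \frac{1}{15}\right)}{16}\right) - 1477\right) + 224 = \left(\left(- \frac{22}{31} - \frac{29}{240}\right) - 1477\right) + 224 = \left(- \frac{6179}{7440} - 1477\right) + 224 = - \frac{10995059}{7440} + 224 = - \frac{9328499}{7440}$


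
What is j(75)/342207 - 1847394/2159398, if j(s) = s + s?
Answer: -105311208143/123160185231 ≈ -0.85507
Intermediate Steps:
j(s) = 2*s
j(75)/342207 - 1847394/2159398 = (2*75)/342207 - 1847394/2159398 = 150*(1/342207) - 1847394*1/2159398 = 50/114069 - 923697/1079699 = -105311208143/123160185231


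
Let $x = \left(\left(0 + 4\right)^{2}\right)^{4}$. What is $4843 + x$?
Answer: $70379$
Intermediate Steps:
$x = 65536$ ($x = \left(4^{2}\right)^{4} = 16^{4} = 65536$)
$4843 + x = 4843 + 65536 = 70379$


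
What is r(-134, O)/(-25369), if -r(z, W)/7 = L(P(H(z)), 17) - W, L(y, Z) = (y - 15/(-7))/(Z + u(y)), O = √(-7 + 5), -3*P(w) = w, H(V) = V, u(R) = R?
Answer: 983/4693265 - 7*I*√2/25369 ≈ 0.00020945 - 0.00039022*I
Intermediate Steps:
P(w) = -w/3
O = I*√2 (O = √(-2) = I*√2 ≈ 1.4142*I)
L(y, Z) = (15/7 + y)/(Z + y) (L(y, Z) = (y - 15/(-7))/(Z + y) = (y - 15*(-⅐))/(Z + y) = (y + 15/7)/(Z + y) = (15/7 + y)/(Z + y))
r(z, W) = 7*W - 7*(15/7 - z/3)/(17 - z/3) (r(z, W) = -7*((15/7 - z/3)/(17 - z/3) - W) = -7*(-W + (15/7 - z/3)/(17 - z/3)) = 7*W - 7*(15/7 - z/3)/(17 - z/3))
r(-134, O)/(-25369) = ((45 - 7*(-134) + 7*(I*√2)*(-51 - 134))/(-51 - 134))/(-25369) = ((45 + 938 + 7*(I*√2)*(-185))/(-185))*(-1/25369) = -(45 + 938 - 1295*I*√2)/185*(-1/25369) = -(983 - 1295*I*√2)/185*(-1/25369) = (-983/185 + 7*I*√2)*(-1/25369) = 983/4693265 - 7*I*√2/25369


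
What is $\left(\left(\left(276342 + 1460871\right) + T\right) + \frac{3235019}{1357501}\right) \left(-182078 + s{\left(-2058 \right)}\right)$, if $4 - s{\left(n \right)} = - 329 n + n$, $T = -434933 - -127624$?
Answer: $- \frac{1663712366334813454}{1357501} \approx -1.2256 \cdot 10^{12}$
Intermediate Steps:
$T = -307309$ ($T = -434933 + 127624 = -307309$)
$s{\left(n \right)} = 4 + 328 n$ ($s{\left(n \right)} = 4 - \left(- 329 n + n\right) = 4 - - 328 n = 4 + 328 n$)
$\left(\left(\left(276342 + 1460871\right) + T\right) + \frac{3235019}{1357501}\right) \left(-182078 + s{\left(-2058 \right)}\right) = \left(\left(\left(276342 + 1460871\right) - 307309\right) + \frac{3235019}{1357501}\right) \left(-182078 + \left(4 + 328 \left(-2058\right)\right)\right) = \left(\left(1737213 - 307309\right) + 3235019 \cdot \frac{1}{1357501}\right) \left(-182078 + \left(4 - 675024\right)\right) = \left(1429904 + \frac{3235019}{1357501}\right) \left(-182078 - 675020\right) = \frac{1941099344923}{1357501} \left(-857098\right) = - \frac{1663712366334813454}{1357501}$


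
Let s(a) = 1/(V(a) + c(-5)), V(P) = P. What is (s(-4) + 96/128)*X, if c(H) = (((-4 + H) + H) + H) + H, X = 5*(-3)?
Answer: -75/7 ≈ -10.714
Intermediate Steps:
X = -15
c(H) = -4 + 4*H (c(H) = ((-4 + 2*H) + H) + H = (-4 + 3*H) + H = -4 + 4*H)
s(a) = 1/(-24 + a) (s(a) = 1/(a + (-4 + 4*(-5))) = 1/(a + (-4 - 20)) = 1/(a - 24) = 1/(-24 + a))
(s(-4) + 96/128)*X = (1/(-24 - 4) + 96/128)*(-15) = (1/(-28) + 96*(1/128))*(-15) = (-1/28 + ¾)*(-15) = (5/7)*(-15) = -75/7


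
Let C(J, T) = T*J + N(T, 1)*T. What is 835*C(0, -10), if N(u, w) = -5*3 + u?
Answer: 208750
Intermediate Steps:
N(u, w) = -15 + u
C(J, T) = J*T + T*(-15 + T) (C(J, T) = T*J + (-15 + T)*T = J*T + T*(-15 + T))
835*C(0, -10) = 835*(-10*(-15 + 0 - 10)) = 835*(-10*(-25)) = 835*250 = 208750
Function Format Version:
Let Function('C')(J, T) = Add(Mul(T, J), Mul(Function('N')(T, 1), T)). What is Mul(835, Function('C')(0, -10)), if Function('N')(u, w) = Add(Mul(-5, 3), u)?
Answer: 208750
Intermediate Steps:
Function('N')(u, w) = Add(-15, u)
Function('C')(J, T) = Add(Mul(J, T), Mul(T, Add(-15, T))) (Function('C')(J, T) = Add(Mul(T, J), Mul(Add(-15, T), T)) = Add(Mul(J, T), Mul(T, Add(-15, T))))
Mul(835, Function('C')(0, -10)) = Mul(835, Mul(-10, Add(-15, 0, -10))) = Mul(835, Mul(-10, -25)) = Mul(835, 250) = 208750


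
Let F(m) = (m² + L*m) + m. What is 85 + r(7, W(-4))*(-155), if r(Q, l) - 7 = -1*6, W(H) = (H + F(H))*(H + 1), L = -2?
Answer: -70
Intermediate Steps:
F(m) = m² - m (F(m) = (m² - 2*m) + m = m² - m)
W(H) = (1 + H)*(H + H*(-1 + H)) (W(H) = (H + H*(-1 + H))*(H + 1) = (H + H*(-1 + H))*(1 + H) = (1 + H)*(H + H*(-1 + H)))
r(Q, l) = 1 (r(Q, l) = 7 - 1*6 = 7 - 6 = 1)
85 + r(7, W(-4))*(-155) = 85 + 1*(-155) = 85 - 155 = -70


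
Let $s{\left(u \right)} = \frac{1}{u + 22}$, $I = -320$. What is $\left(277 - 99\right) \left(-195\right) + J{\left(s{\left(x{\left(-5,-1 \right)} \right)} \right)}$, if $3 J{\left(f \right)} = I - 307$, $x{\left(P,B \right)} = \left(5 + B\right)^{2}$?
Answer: $-34919$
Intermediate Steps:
$s{\left(u \right)} = \frac{1}{22 + u}$
$J{\left(f \right)} = -209$ ($J{\left(f \right)} = \frac{-320 - 307}{3} = \frac{1}{3} \left(-627\right) = -209$)
$\left(277 - 99\right) \left(-195\right) + J{\left(s{\left(x{\left(-5,-1 \right)} \right)} \right)} = \left(277 - 99\right) \left(-195\right) - 209 = 178 \left(-195\right) - 209 = -34710 - 209 = -34919$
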